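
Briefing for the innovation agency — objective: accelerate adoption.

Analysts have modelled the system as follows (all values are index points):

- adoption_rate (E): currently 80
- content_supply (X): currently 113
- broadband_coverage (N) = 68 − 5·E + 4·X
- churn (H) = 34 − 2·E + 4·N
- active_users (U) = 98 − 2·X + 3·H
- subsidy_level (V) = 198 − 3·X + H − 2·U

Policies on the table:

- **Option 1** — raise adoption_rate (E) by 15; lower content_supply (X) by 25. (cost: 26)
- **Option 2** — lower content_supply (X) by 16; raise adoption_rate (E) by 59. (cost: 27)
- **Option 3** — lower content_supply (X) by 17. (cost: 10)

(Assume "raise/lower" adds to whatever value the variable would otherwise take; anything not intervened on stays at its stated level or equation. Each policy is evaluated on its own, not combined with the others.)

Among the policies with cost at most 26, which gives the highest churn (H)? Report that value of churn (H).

Option 1 (E + 15, X − 25):
  E = 80 + 15 = 95
  X = 113 − 25 = 88
  N = 68 − 5·95 + 4·88 = -55
  H = 34 − 2·95 + 4·(-55) = -376
Option 3 (X − 17):
  E = 80
  X = 113 − 17 = 96
  N = 68 − 5·80 + 4·96 = 52
  H = 34 − 2·80 + 4·52 = 82
Comparing — Option 1: H=-376, Option 3: H=82. Highest is 82 (Option 3).

82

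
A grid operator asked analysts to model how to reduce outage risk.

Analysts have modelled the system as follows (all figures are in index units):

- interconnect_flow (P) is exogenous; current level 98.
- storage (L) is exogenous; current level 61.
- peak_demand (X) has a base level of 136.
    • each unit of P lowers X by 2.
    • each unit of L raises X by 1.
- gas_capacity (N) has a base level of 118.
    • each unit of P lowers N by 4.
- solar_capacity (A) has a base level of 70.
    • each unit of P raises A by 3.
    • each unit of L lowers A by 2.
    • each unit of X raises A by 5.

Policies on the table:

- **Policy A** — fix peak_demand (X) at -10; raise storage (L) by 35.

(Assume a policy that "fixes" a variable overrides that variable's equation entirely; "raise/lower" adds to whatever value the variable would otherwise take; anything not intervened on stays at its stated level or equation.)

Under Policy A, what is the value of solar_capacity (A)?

Policy A (X := -10, L + 35):
  P = 98
  L = 61 + 35 = 96
  X = -10
  A = 70 + 3·98 − 2·96 + 5·(-10) = 122

122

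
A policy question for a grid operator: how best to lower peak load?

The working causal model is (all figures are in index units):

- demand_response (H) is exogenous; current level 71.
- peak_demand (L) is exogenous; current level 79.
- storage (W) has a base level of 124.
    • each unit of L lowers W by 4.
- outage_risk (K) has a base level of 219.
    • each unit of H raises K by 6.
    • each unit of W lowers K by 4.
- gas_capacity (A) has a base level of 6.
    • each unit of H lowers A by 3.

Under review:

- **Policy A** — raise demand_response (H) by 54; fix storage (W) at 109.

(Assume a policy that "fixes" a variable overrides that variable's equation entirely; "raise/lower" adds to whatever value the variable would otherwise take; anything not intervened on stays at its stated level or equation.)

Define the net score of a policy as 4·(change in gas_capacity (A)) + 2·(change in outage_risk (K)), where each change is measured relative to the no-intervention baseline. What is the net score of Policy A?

Baseline:
  H = 71
  L = 79
  W = 124 − 4·79 = -192
  K = 219 + 6·71 − 4·(-192) = 1413
  A = 6 − 3·71 = -207
Policy A (H + 54, W := 109):
  H = 71 + 54 = 125
  L = 79
  W = 109
  K = 219 + 6·125 − 4·109 = 533
  A = 6 − 3·125 = -369
ΔA = -369 − (-207) = -162; ΔK = 533 − 1413 = -880
Score = 4·(-162) + 2·(-880) = -2408

-2408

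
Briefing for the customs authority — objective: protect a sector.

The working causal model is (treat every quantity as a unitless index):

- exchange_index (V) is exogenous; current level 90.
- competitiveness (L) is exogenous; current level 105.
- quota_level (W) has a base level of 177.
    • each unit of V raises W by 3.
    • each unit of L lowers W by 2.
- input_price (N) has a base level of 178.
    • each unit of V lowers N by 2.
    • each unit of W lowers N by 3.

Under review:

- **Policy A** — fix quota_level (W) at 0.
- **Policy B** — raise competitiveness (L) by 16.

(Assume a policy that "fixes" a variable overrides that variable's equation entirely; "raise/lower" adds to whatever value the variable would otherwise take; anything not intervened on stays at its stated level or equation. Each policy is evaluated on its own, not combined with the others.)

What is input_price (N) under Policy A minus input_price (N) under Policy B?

615

Policy A (W := 0):
  V = 90
  L = 105
  W = 0
  N = 178 − 2·90 − 3·0 = -2
Policy B (L + 16):
  V = 90
  L = 105 + 16 = 121
  W = 177 + 3·90 − 2·121 = 205
  N = 178 − 2·90 − 3·205 = -617
N: -2 − (-617) = 615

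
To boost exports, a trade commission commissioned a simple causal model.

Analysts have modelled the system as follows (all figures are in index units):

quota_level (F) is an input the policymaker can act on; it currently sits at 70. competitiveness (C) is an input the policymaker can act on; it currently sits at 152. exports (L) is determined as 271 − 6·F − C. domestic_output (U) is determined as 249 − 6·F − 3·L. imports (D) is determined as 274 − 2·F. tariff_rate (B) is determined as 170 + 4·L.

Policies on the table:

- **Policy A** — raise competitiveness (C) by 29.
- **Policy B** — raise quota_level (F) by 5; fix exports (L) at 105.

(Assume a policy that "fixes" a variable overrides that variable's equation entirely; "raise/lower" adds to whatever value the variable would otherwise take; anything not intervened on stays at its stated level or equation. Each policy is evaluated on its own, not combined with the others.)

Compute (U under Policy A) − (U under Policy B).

1335

Policy A (C + 29):
  F = 70
  C = 152 + 29 = 181
  L = 271 − 6·70 − 181 = -330
  U = 249 − 6·70 − 3·(-330) = 819
Policy B (F + 5, L := 105):
  F = 70 + 5 = 75
  C = 152
  L = 105
  U = 249 − 6·75 − 3·105 = -516
U: 819 − (-516) = 1335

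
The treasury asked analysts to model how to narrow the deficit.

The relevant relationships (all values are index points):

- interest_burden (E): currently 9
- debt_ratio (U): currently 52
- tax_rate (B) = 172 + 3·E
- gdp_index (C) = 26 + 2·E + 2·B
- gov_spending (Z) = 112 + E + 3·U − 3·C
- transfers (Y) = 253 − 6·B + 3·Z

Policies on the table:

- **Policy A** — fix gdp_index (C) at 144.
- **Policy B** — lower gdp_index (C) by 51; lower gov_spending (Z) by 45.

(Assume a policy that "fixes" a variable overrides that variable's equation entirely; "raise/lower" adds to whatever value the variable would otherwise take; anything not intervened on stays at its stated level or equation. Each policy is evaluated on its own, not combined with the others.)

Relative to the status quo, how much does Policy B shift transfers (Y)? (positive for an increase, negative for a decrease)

Baseline:
  E = 9
  U = 52
  B = 172 + 3·9 = 199
  C = 26 + 2·9 + 2·199 = 442
  Z = 112 + 9 + 3·52 − 3·442 = -1049
  Y = 253 − 6·199 + 3·(-1049) = -4088
Policy B (C − 51, Z − 45):
  E = 9
  U = 52
  B = 172 + 3·9 = 199
  C = 26 + 2·9 + 2·199 (−51 from intervention) = 391
  Z = 112 + 9 + 3·52 − 3·391 (−45 from intervention) = -941
  Y = 253 − 6·199 + 3·(-941) = -3764
Change in Y: -3764 − (-4088) = 324

324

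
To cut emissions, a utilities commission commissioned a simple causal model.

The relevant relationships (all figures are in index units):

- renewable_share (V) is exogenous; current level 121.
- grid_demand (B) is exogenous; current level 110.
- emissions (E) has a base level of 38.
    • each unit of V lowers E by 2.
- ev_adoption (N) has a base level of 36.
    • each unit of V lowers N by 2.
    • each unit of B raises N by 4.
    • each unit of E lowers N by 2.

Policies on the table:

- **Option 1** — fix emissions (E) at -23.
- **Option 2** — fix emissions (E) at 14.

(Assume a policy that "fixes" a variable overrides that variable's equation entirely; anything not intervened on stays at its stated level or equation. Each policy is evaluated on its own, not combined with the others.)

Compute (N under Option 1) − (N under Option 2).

Option 1 (E := -23):
  V = 121
  B = 110
  E = -23
  N = 36 − 2·121 + 4·110 − 2·(-23) = 280
Option 2 (E := 14):
  V = 121
  B = 110
  E = 14
  N = 36 − 2·121 + 4·110 − 2·14 = 206
N: 280 − 206 = 74

74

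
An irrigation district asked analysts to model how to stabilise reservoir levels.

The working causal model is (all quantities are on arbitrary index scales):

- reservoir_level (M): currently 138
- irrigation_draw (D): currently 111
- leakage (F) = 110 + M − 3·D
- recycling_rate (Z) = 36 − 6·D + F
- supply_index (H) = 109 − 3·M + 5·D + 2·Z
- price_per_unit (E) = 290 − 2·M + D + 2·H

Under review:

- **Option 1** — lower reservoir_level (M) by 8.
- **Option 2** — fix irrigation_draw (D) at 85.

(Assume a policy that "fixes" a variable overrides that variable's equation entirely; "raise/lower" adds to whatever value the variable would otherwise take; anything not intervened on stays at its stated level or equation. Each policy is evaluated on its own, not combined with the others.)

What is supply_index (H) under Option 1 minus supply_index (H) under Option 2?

-330

Option 1 (M − 8):
  M = 138 − 8 = 130
  D = 111
  F = 110 + 130 − 3·111 = -93
  Z = 36 − 6·111 + (-93) = -723
  H = 109 − 3·130 + 5·111 + 2·(-723) = -1172
Option 2 (D := 85):
  M = 138
  D = 85
  F = 110 + 138 − 3·85 = -7
  Z = 36 − 6·85 + (-7) = -481
  H = 109 − 3·138 + 5·85 + 2·(-481) = -842
H: -1172 − (-842) = -330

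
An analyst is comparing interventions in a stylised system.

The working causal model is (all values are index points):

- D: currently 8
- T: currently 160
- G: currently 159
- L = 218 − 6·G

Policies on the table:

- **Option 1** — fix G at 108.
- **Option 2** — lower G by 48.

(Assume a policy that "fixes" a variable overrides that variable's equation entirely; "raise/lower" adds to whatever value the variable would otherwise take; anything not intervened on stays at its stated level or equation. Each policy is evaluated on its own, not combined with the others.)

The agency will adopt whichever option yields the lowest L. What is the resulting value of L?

-448

Option 1 (G := 108):
  G = 108
  L = 218 − 6·108 = -430
Option 2 (G − 48):
  G = 159 − 48 = 111
  L = 218 − 6·111 = -448
Comparing — Option 1: L=-430, Option 2: L=-448. Lowest is -448 (Option 2).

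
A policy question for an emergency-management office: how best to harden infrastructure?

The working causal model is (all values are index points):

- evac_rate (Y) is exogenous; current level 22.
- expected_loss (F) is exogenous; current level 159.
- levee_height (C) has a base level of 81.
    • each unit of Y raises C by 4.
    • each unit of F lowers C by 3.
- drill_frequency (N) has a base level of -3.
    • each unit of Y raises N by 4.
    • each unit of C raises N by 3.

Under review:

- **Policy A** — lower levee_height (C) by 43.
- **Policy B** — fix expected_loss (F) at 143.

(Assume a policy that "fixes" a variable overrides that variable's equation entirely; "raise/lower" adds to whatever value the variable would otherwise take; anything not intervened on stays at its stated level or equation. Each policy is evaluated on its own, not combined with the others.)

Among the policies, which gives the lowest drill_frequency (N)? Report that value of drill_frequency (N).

-968

Policy A (C − 43):
  Y = 22
  F = 159
  C = 81 + 4·22 − 3·159 (−43 from intervention) = -351
  N = -3 + 4·22 + 3·(-351) = -968
Policy B (F := 143):
  Y = 22
  F = 143
  C = 81 + 4·22 − 3·143 = -260
  N = -3 + 4·22 + 3·(-260) = -695
Comparing — Policy A: N=-968, Policy B: N=-695. Lowest is -968 (Policy A).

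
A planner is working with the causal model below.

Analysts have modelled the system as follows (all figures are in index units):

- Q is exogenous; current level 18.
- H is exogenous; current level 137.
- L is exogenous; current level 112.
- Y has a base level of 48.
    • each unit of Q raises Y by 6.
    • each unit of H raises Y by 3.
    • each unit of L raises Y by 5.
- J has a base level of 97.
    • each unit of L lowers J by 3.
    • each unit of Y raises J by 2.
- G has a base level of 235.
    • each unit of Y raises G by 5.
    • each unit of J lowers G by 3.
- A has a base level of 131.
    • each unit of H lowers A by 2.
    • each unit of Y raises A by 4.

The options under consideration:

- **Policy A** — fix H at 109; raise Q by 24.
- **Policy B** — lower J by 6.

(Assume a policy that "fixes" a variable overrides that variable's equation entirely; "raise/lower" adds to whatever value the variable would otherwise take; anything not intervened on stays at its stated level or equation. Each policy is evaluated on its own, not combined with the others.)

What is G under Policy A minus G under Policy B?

-78

Policy A (H := 109, Q + 24):
  Q = 18 + 24 = 42
  H = 109
  L = 112
  Y = 48 + 6·42 + 3·109 + 5·112 = 1187
  J = 97 − 3·112 + 2·1187 = 2135
  G = 235 + 5·1187 − 3·2135 = -235
Policy B (J − 6):
  Q = 18
  H = 137
  L = 112
  Y = 48 + 6·18 + 3·137 + 5·112 = 1127
  J = 97 − 3·112 + 2·1127 (−6 from intervention) = 2009
  G = 235 + 5·1127 − 3·2009 = -157
G: -235 − (-157) = -78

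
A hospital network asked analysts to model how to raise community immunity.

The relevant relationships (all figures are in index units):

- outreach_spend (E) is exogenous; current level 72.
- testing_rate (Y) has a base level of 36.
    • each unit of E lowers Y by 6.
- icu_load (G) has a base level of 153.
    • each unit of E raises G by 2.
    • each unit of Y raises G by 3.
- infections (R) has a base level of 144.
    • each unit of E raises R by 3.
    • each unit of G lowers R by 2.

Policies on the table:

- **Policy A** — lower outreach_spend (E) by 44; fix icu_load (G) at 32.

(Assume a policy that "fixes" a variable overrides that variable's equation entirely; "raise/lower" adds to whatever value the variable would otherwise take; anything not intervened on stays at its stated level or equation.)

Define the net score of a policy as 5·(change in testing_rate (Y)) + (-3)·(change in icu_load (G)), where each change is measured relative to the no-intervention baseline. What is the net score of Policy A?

-1449

Baseline:
  E = 72
  Y = 36 − 6·72 = -396
  G = 153 + 2·72 + 3·(-396) = -891
Policy A (E − 44, G := 32):
  E = 72 − 44 = 28
  Y = 36 − 6·28 = -132
  G = 32
ΔY = -132 − (-396) = 264; ΔG = 32 − (-891) = 923
Score = 5·264 + (-3)·923 = -1449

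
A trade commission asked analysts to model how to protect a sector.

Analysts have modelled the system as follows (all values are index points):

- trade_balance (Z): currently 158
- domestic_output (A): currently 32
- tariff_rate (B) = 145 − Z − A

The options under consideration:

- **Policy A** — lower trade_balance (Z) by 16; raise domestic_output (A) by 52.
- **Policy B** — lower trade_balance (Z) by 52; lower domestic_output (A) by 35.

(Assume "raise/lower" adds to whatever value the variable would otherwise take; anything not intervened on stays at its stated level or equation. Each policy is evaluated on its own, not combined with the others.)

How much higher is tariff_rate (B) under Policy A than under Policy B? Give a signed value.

Policy A (Z − 16, A + 52):
  Z = 158 − 16 = 142
  A = 32 + 52 = 84
  B = 145 − 142 − 84 = -81
Policy B (Z − 52, A − 35):
  Z = 158 − 52 = 106
  A = 32 − 35 = -3
  B = 145 − 106 − (-3) = 42
B: -81 − 42 = -123

-123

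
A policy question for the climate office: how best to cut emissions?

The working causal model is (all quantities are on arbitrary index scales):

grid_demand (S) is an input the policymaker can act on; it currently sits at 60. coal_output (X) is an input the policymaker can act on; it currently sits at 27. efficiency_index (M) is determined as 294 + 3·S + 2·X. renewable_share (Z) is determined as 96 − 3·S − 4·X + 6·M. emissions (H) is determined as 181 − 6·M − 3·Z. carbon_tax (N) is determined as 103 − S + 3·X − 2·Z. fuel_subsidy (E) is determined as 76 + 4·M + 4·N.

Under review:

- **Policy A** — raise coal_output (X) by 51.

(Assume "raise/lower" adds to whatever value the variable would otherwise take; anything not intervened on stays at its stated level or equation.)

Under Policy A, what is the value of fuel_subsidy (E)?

-23368

Policy A (X + 51):
  S = 60
  X = 27 + 51 = 78
  M = 294 + 3·60 + 2·78 = 630
  Z = 96 − 3·60 − 4·78 + 6·630 = 3384
  N = 103 − 60 + 3·78 − 2·3384 = -6491
  E = 76 + 4·630 + 4·(-6491) = -23368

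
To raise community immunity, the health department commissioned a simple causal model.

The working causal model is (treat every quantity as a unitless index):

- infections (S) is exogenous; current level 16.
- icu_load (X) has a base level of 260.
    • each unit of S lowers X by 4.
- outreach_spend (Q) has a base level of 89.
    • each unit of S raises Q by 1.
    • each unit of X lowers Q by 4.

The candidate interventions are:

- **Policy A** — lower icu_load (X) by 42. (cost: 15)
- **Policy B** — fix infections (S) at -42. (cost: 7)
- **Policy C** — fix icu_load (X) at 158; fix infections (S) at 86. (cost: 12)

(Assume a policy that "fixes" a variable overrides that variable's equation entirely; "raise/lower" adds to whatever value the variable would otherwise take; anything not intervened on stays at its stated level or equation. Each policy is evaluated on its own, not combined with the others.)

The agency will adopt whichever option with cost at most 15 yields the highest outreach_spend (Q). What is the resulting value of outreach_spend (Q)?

Policy A (X − 42):
  S = 16
  X = 260 − 4·16 (−42 from intervention) = 154
  Q = 89 + 16 − 4·154 = -511
Policy B (S := -42):
  S = -42
  X = 260 − 4·(-42) = 428
  Q = 89 + (-42) − 4·428 = -1665
Policy C (X := 158, S := 86):
  S = 86
  X = 158
  Q = 89 + 86 − 4·158 = -457
Comparing — Policy A: Q=-511, Policy B: Q=-1665, Policy C: Q=-457. Highest is -457 (Policy C).

-457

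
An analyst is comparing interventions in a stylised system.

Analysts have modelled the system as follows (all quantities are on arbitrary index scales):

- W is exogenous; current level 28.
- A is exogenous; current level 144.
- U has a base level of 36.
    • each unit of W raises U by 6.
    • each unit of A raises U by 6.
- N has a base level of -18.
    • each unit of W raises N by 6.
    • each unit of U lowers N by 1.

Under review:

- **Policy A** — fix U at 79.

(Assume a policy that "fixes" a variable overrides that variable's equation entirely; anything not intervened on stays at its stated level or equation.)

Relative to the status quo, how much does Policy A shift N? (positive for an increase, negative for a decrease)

Baseline:
  W = 28
  A = 144
  U = 36 + 6·28 + 6·144 = 1068
  N = -18 + 6·28 − 1068 = -918
Policy A (U := 79):
  W = 28
  A = 144
  U = 79
  N = -18 + 6·28 − 79 = 71
Change in N: 71 − (-918) = 989

989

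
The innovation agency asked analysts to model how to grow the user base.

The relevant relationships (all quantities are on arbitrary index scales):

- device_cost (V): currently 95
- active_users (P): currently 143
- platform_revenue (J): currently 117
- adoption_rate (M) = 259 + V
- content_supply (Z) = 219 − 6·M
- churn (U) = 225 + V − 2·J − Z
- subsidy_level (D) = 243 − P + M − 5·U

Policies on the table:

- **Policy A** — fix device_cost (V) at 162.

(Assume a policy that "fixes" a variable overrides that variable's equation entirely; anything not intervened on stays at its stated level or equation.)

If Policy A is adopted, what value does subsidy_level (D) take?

-11779

Policy A (V := 162):
  V = 162
  P = 143
  J = 117
  M = 259 + 162 = 421
  Z = 219 − 6·421 = -2307
  U = 225 + 162 − 2·117 − (-2307) = 2460
  D = 243 − 143 + 421 − 5·2460 = -11779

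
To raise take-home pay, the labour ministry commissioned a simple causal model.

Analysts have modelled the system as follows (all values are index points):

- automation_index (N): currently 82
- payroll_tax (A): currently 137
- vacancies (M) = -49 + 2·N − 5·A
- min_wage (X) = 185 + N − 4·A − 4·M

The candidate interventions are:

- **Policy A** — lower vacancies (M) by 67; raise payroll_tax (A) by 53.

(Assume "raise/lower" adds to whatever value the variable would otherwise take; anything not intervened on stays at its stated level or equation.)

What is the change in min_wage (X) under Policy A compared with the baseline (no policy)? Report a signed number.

Baseline:
  N = 82
  A = 137
  M = -49 + 2·82 − 5·137 = -570
  X = 185 + 82 − 4·137 − 4·(-570) = 1999
Policy A (M − 67, A + 53):
  N = 82
  A = 137 + 53 = 190
  M = -49 + 2·82 − 5·190 (−67 from intervention) = -902
  X = 185 + 82 − 4·190 − 4·(-902) = 3115
Change in X: 3115 − 1999 = 1116

1116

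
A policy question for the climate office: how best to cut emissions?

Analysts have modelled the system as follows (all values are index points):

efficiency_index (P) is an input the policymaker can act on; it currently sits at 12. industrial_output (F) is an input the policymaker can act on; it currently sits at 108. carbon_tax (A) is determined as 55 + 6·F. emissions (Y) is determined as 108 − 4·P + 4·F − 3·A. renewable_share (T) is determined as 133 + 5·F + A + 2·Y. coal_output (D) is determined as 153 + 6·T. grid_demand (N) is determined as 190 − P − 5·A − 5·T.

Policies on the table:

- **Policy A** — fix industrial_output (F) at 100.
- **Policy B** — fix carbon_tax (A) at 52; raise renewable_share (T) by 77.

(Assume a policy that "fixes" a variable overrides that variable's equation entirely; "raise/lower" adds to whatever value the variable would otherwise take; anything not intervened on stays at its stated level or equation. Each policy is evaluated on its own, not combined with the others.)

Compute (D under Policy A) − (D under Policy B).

-19176

Policy A (F := 100):
  P = 12
  F = 100
  A = 55 + 6·100 = 655
  Y = 108 − 4·12 + 4·100 − 3·655 = -1505
  T = 133 + 5·100 + 655 + 2·(-1505) = -1722
  D = 153 + 6·(-1722) = -10179
Policy B (A := 52, T + 77):
  P = 12
  F = 108
  A = 52
  Y = 108 − 4·12 + 4·108 − 3·52 = 336
  T = 133 + 5·108 + 52 + 2·336 (+77 from intervention) = 1474
  D = 153 + 6·1474 = 8997
D: -10179 − 8997 = -19176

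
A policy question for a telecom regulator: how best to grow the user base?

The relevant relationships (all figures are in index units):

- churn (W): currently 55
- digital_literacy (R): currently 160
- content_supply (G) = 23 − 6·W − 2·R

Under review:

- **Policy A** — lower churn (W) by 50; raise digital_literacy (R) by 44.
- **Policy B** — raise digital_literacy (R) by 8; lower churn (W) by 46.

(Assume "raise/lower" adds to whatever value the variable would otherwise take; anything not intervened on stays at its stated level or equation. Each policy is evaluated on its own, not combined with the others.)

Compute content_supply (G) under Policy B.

-367

Policy B (R + 8, W − 46):
  W = 55 − 46 = 9
  R = 160 + 8 = 168
  G = 23 − 6·9 − 2·168 = -367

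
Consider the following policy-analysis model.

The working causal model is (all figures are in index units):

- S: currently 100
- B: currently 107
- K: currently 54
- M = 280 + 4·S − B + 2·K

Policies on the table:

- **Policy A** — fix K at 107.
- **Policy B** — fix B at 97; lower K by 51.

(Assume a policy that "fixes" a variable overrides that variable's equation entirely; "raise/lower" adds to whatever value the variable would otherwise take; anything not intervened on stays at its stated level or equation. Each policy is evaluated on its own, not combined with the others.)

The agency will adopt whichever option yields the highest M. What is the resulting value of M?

787

Policy A (K := 107):
  S = 100
  B = 107
  K = 107
  M = 280 + 4·100 − 107 + 2·107 = 787
Policy B (B := 97, K − 51):
  S = 100
  B = 97
  K = 54 − 51 = 3
  M = 280 + 4·100 − 97 + 2·3 = 589
Comparing — Policy A: M=787, Policy B: M=589. Highest is 787 (Policy A).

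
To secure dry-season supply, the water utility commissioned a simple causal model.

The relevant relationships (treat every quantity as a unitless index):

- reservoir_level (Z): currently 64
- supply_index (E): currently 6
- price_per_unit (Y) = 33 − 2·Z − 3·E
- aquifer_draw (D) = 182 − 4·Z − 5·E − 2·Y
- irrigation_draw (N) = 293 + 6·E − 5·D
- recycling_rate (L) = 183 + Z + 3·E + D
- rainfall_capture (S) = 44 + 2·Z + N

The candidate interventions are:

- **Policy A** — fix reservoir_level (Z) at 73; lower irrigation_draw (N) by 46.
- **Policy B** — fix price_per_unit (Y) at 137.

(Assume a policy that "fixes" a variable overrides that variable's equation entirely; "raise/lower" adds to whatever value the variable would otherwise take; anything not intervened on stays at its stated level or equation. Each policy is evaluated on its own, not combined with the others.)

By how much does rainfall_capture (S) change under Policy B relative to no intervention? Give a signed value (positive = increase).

2500

Baseline:
  Z = 64
  E = 6
  Y = 33 − 2·64 − 3·6 = -113
  D = 182 − 4·64 − 5·6 − 2·(-113) = 122
  N = 293 + 6·6 − 5·122 = -281
  S = 44 + 2·64 + (-281) = -109
Policy B (Y := 137):
  Z = 64
  E = 6
  Y = 137
  D = 182 − 4·64 − 5·6 − 2·137 = -378
  N = 293 + 6·6 − 5·(-378) = 2219
  S = 44 + 2·64 + 2219 = 2391
Change in S: 2391 − (-109) = 2500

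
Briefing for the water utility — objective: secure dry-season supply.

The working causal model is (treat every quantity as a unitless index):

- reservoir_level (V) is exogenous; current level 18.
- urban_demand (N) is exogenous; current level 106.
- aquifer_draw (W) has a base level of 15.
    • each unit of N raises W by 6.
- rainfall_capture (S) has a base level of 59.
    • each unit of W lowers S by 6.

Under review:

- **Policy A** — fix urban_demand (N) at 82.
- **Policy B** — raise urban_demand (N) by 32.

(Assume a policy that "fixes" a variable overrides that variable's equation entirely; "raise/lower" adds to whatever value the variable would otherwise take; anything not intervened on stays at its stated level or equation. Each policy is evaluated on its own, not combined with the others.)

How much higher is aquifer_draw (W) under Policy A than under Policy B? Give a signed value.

Policy A (N := 82):
  N = 82
  W = 15 + 6·82 = 507
Policy B (N + 32):
  N = 106 + 32 = 138
  W = 15 + 6·138 = 843
W: 507 − 843 = -336

-336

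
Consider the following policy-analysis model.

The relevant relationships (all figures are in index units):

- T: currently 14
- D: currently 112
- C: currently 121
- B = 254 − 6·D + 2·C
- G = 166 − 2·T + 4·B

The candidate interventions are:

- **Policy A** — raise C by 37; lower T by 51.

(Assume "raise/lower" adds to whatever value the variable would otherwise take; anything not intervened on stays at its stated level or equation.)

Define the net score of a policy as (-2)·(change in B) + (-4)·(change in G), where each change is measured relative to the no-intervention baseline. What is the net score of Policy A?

Baseline:
  T = 14
  D = 112
  C = 121
  B = 254 − 6·112 + 2·121 = -176
  G = 166 − 2·14 + 4·(-176) = -566
Policy A (C + 37, T − 51):
  T = 14 − 51 = -37
  D = 112
  C = 121 + 37 = 158
  B = 254 − 6·112 + 2·158 = -102
  G = 166 − 2·(-37) + 4·(-102) = -168
ΔB = -102 − (-176) = 74; ΔG = -168 − (-566) = 398
Score = (-2)·74 + (-4)·398 = -1740

-1740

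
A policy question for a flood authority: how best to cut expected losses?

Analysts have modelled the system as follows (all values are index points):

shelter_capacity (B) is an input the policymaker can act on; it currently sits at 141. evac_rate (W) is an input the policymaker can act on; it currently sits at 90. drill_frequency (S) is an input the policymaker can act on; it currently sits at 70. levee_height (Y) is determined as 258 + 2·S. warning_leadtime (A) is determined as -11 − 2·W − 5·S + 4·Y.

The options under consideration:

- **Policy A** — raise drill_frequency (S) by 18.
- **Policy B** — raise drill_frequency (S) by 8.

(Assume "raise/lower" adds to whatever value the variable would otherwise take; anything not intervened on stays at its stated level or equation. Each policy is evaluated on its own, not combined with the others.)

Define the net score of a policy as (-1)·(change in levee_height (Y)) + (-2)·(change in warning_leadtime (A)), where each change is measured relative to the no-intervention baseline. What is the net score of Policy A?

Baseline:
  W = 90
  S = 70
  Y = 258 + 2·70 = 398
  A = -11 − 2·90 − 5·70 + 4·398 = 1051
Policy A (S + 18):
  W = 90
  S = 70 + 18 = 88
  Y = 258 + 2·88 = 434
  A = -11 − 2·90 − 5·88 + 4·434 = 1105
ΔY = 434 − 398 = 36; ΔA = 1105 − 1051 = 54
Score = (-1)·36 + (-2)·54 = -144

-144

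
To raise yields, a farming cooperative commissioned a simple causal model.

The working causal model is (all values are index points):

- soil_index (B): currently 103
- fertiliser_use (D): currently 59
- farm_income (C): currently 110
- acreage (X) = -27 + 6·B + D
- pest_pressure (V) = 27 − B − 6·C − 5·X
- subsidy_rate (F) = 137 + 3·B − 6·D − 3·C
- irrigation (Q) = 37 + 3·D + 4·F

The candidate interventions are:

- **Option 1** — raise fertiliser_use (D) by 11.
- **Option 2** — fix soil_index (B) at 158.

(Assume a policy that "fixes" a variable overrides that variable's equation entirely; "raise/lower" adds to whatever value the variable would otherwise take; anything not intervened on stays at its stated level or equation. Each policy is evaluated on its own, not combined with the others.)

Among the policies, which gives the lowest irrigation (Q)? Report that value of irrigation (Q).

Option 1 (D + 11):
  B = 103
  D = 59 + 11 = 70
  C = 110
  F = 137 + 3·103 − 6·70 − 3·110 = -304
  Q = 37 + 3·70 + 4·(-304) = -969
Option 2 (B := 158):
  B = 158
  D = 59
  C = 110
  F = 137 + 3·158 − 6·59 − 3·110 = -73
  Q = 37 + 3·59 + 4·(-73) = -78
Comparing — Option 1: Q=-969, Option 2: Q=-78. Lowest is -969 (Option 1).

-969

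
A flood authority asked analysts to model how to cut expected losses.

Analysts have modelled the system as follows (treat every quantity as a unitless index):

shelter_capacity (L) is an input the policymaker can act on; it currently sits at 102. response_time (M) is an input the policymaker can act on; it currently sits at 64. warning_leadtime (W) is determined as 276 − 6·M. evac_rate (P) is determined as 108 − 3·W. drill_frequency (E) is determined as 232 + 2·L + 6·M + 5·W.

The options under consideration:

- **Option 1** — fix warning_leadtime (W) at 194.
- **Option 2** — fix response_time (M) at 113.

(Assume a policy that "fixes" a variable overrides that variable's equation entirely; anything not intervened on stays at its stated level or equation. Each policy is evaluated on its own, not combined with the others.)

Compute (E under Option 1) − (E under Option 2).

2686

Option 1 (W := 194):
  L = 102
  M = 64
  W = 194
  E = 232 + 2·102 + 6·64 + 5·194 = 1790
Option 2 (M := 113):
  L = 102
  M = 113
  W = 276 − 6·113 = -402
  E = 232 + 2·102 + 6·113 + 5·(-402) = -896
E: 1790 − (-896) = 2686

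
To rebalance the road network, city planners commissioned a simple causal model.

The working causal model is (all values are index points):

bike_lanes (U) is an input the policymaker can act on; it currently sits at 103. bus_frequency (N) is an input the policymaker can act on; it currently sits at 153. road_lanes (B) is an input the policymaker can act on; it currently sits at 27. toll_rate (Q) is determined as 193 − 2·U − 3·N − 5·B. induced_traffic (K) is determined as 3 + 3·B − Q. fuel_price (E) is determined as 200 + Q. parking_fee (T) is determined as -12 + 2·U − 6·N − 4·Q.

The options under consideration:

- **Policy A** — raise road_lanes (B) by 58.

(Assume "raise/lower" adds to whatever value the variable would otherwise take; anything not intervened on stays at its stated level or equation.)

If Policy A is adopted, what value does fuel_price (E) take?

Policy A (B + 58):
  U = 103
  N = 153
  B = 27 + 58 = 85
  Q = 193 − 2·103 − 3·153 − 5·85 = -897
  E = 200 + (-897) = -697

-697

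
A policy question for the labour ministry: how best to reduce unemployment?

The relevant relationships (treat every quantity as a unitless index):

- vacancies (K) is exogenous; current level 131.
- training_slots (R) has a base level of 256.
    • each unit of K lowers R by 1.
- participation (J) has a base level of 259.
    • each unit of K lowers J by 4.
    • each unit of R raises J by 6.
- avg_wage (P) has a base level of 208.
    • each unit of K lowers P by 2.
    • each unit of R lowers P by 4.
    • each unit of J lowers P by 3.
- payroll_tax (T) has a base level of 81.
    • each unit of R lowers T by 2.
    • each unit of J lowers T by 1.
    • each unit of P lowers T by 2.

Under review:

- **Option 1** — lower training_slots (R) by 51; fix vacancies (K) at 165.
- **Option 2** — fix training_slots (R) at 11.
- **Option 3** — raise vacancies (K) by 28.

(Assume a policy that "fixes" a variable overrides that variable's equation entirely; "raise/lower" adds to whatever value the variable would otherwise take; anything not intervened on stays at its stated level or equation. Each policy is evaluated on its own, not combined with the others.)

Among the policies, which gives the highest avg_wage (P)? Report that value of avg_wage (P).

499

Option 1 (R − 51, K := 165):
  K = 165
  R = 256 − 165 (−51 from intervention) = 40
  J = 259 − 4·165 + 6·40 = -161
  P = 208 − 2·165 − 4·40 − 3·(-161) = 201
Option 2 (R := 11):
  K = 131
  R = 11
  J = 259 − 4·131 + 6·11 = -199
  P = 208 − 2·131 − 4·11 − 3·(-199) = 499
Option 3 (K + 28):
  K = 131 + 28 = 159
  R = 256 − 159 = 97
  J = 259 − 4·159 + 6·97 = 205
  P = 208 − 2·159 − 4·97 − 3·205 = -1113
Comparing — Option 1: P=201, Option 2: P=499, Option 3: P=-1113. Highest is 499 (Option 2).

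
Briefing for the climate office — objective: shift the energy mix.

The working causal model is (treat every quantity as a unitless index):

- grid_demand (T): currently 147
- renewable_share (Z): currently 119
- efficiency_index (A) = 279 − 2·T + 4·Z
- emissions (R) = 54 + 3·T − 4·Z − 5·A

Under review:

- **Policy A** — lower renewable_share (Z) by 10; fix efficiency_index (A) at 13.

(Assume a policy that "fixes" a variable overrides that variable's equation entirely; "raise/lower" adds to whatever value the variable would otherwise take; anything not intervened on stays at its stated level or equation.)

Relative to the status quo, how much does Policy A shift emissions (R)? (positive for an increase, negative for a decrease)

Baseline:
  T = 147
  Z = 119
  A = 279 − 2·147 + 4·119 = 461
  R = 54 + 3·147 − 4·119 − 5·461 = -2286
Policy A (Z − 10, A := 13):
  T = 147
  Z = 119 − 10 = 109
  A = 13
  R = 54 + 3·147 − 4·109 − 5·13 = -6
Change in R: -6 − (-2286) = 2280

2280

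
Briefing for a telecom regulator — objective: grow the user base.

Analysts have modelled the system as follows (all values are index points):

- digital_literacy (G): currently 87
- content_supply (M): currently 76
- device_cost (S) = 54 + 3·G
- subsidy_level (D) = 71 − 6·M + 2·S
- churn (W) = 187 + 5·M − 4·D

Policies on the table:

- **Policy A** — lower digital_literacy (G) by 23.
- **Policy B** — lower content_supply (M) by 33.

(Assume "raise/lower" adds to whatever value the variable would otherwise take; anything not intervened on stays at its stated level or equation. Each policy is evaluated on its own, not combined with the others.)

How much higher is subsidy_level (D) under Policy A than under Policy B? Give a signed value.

-336

Policy A (G − 23):
  G = 87 − 23 = 64
  M = 76
  S = 54 + 3·64 = 246
  D = 71 − 6·76 + 2·246 = 107
Policy B (M − 33):
  G = 87
  M = 76 − 33 = 43
  S = 54 + 3·87 = 315
  D = 71 − 6·43 + 2·315 = 443
D: 107 − 443 = -336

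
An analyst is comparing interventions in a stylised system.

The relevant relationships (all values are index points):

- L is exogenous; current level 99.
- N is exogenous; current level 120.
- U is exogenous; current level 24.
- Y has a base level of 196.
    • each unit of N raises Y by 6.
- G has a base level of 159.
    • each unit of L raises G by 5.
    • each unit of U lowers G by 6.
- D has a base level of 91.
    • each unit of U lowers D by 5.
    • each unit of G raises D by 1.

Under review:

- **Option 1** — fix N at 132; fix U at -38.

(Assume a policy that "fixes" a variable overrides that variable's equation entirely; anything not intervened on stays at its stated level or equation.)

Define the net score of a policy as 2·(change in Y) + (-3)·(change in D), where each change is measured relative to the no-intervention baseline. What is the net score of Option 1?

-1902

Baseline:
  L = 99
  N = 120
  U = 24
  Y = 196 + 6·120 = 916
  G = 159 + 5·99 − 6·24 = 510
  D = 91 − 5·24 + 510 = 481
Option 1 (N := 132, U := -38):
  L = 99
  N = 132
  U = -38
  Y = 196 + 6·132 = 988
  G = 159 + 5·99 − 6·(-38) = 882
  D = 91 − 5·(-38) + 882 = 1163
ΔY = 988 − 916 = 72; ΔD = 1163 − 481 = 682
Score = 2·72 + (-3)·682 = -1902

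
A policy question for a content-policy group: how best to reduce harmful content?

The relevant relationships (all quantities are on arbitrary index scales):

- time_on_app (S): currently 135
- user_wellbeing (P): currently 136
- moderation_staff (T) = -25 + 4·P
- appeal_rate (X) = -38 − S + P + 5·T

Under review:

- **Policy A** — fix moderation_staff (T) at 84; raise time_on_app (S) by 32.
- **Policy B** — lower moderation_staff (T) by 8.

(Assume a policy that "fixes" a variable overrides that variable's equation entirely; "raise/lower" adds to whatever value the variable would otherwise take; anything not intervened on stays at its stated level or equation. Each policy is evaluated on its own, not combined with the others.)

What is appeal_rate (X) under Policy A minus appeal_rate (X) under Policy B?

Policy A (T := 84, S + 32):
  S = 135 + 32 = 167
  P = 136
  T = 84
  X = -38 − 167 + 136 + 5·84 = 351
Policy B (T − 8):
  S = 135
  P = 136
  T = -25 + 4·136 (−8 from intervention) = 511
  X = -38 − 135 + 136 + 5·511 = 2518
X: 351 − 2518 = -2167

-2167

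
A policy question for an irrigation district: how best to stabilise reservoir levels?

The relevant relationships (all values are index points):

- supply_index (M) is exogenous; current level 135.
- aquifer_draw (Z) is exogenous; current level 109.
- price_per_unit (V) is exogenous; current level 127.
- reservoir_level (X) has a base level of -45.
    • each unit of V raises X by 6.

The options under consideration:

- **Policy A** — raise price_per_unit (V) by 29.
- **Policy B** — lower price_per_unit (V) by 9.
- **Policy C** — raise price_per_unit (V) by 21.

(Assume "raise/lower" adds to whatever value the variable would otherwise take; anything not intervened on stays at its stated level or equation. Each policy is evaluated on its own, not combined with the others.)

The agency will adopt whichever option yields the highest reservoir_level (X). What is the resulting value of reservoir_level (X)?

Policy A (V + 29):
  V = 127 + 29 = 156
  X = -45 + 6·156 = 891
Policy B (V − 9):
  V = 127 − 9 = 118
  X = -45 + 6·118 = 663
Policy C (V + 21):
  V = 127 + 21 = 148
  X = -45 + 6·148 = 843
Comparing — Policy A: X=891, Policy B: X=663, Policy C: X=843. Highest is 891 (Policy A).

891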